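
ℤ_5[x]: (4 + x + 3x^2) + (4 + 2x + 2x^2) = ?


Add coefficients mod 5:
x^0: 4 + 4 = 3 (mod 5)
x^1: 1 + 2 = 3 (mod 5)
x^2: 3 + 2 = 0 (mod 5)
Result: 3 + 3x

f + g = 3 + 3x


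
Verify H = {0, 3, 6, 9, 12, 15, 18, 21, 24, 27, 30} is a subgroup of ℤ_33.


Subgroup test for H = {0, 3, 6, 9, 12, 15, 18, 21, 24, 27, 30} in (ℤ_33, +):
(1) 0 ∈ H? Yes
(2) Closure: for all a,b ∈ H, (a+b) mod 33 ∈ H? Yes
(3) Inverses: for all a ∈ H, -a mod 33 ∈ H? Yes

Yes, H is a subgroup of ℤ_33


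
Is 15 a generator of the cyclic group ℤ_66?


g generates ℤ_n iff gcd(g, n) = 1
gcd(15, 66) = 3
Since gcd = 3 ≠ 1, ⟨15⟩ has order 22 < 66, so 15 is not a generator.

No, 15 does not generate ℤ_66


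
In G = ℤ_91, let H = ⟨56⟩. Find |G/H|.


|⟨56⟩| = n / gcd(56, 91) = 91 / 7 = 13
H is normal (ℤ_91 is abelian).
|G/H| = |G| / |H| = 91 / 13 = 7

|G/H| = 7


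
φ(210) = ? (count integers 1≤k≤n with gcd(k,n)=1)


Factor n: 210 = 2 × 3 × 5 × 7
φ(n) = n · ∏(1 - 1/p) over distinct primes p | n
φ(210) = 210 · (1 - 1/2) · (1 - 1/3) · (1 - 1/5) · (1 - 1/7) = 48

φ(210) = 48


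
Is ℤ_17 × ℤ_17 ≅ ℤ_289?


Comparing ℤ_17 × ℤ_17 and ℤ_289:
gcd(17,17) = 17 ≠ 1. Max element order in ℤ_17×ℤ_17 is lcm(17,17) = 17 < 289, so it has no element of order 289

No, ℤ_17 × ℤ_17 ≇ ℤ_289


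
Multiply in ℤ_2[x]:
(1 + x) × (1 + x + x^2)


Expand and collect like terms; reduce coefficients mod 2:
x^0: 1·1 = 1 ≡ 1 (mod 2)
x^1: 1·1 + 1·1 = 2 ≡ 0 (mod 2)
x^2: 1·1 + 1·1 = 2 ≡ 0 (mod 2)
x^3: 1·1 = 1 ≡ 1 (mod 2)
Result: 1 + x^3

f · g = 1 + x^3


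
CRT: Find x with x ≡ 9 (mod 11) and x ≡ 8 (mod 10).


m₁ = 11, m₂ = 10, gcd = 1, so CRT applies. M = m₁·m₂ = 110
Let M₁ = M/m₁ = 10, M₂ = M/m₂ = 11
Find y₁ ≡ M₁⁻¹ (mod m₁): 10⁻¹ ≡ 10 (mod 11)
Find y₂ ≡ M₂⁻¹ (mod m₂): 11⁻¹ ≡ 1 (mod 10)
x = a₁·M₁·y₁ + a₂·M₂·y₂ = 9·10·10 + 8·11·1 = 988
Reduce mod 110: x ≡ 108
Check: 108 mod 11 = 9 ✓, 108 mod 10 = 8 ✓

x ≡ 108 (mod 110)


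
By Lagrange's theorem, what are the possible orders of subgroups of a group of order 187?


Lagrange's theorem: |H| divides |G|
|G| = 187
Divisors of 187: 1, 11, 17, 187

Possible subgroup orders: {1, 11, 17, 187}


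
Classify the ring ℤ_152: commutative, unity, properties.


ℤ_152 is a commutative ring with unity 1; 152 = 2×76 is composite, so 2·76 ≡ 0 gives zero divisors (not an integral domain)
Commutative: Yes
Integral domain: No
Has unity: Yes

ℤ_152: Commutative=Yes, Unity=Yes


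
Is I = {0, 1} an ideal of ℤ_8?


Check ideal conditions for I = {0, 1} in ℤ_8:
(1) I is an additive subgroup? No
(2) For r ∈ ℤ_8 and a ∈ I: r·a ∈ I? No  [counterexample: r=2, a=1, r·a mod 8 = 2 ∉ I]

No, I is not an ideal of ℤ_8


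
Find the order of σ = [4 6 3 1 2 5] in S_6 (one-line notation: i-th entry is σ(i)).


Cycle decomposition: (1 4) (2 6 5)
Cycle lengths: 2, 3
Order = lcm(2, 3) = 6

ord(σ) = 6


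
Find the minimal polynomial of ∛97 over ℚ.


∛97 satisfies x³ - 97 = 0, irreducible over ℚ (no rational root; 97 is not a perfect cube)

Minimal polynomial: x³ - 97


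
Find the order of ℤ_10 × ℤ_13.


|A × B| = |A| · |B|
|ℤ_10 × ℤ_13| = 10 × 13 = 130

|ℤ_10 × ℤ_13| = 130


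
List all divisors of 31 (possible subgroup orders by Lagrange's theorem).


Lagrange's theorem: |H| divides |G|
|G| = 31
Divisors of 31: 1, 31

Possible subgroup orders: {1, 31}


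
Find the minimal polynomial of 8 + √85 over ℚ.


Let α = 8 + √85. Then α - 8 = √85, so (α - 8)² = 85, giving α² - 16α - 21 = 0. Degree 2 and α ∉ ℚ, so this is the minimal polynomial.

Minimal polynomial: x² - 16x - 21


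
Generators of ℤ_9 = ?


g generates ℤ_n iff gcd(g,n) = 1
Checking each g ∈ {1,...,8}:
gcd(1,9) = 1
gcd(2,9) = 1
gcd(3,9) = 3
gcd(4,9) = 1
gcd(5,9) = 1
gcd(6,9) = 3
gcd(7,9) = 1
gcd(8,9) = 1
Generators: {1, 2, 4, 5, 7, 8}
Number of generators = φ(9) = 6

Generators of ℤ_9 = {1, 2, 4, 5, 7, 8}


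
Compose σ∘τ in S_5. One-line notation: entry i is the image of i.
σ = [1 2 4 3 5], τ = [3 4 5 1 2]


σ∘τ: apply τ first, then σ
1 →τ 3 →σ 4
2 →τ 4 →σ 3
3 →τ 5 →σ 5
4 →τ 1 →σ 1
5 →τ 2 →σ 2

σ∘τ = [4 3 5 1 2]


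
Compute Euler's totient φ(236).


Factor n: 236 = 2^2 × 59
φ(n) = n · ∏(1 - 1/p) over distinct primes p | n
φ(236) = 236 · (1 - 1/2) · (1 - 1/59) = 116

φ(236) = 116


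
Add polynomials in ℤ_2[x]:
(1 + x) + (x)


Add coefficients mod 2:
x^0: 1 + 0 = 1 (mod 2)
x^1: 1 + 1 = 0 (mod 2)
Result: 1

f + g = 1


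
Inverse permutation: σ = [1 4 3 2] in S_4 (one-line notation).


To find σ⁻¹, swap domain and range:
σ(1) = 1 → σ⁻¹(1) = 1
σ(2) = 4 → σ⁻¹(4) = 2
σ(3) = 3 → σ⁻¹(3) = 3
σ(4) = 2 → σ⁻¹(2) = 4

σ⁻¹ = [1 4 3 2]


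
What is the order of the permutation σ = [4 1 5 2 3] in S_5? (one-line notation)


Cycle decomposition: (1 4 2) (3 5)
Cycle lengths: 3, 2
Order = lcm(3, 2) = 6

ord(σ) = 6


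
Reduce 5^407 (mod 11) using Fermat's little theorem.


Fermat's little theorem: if p is prime and gcd(a,p)=1, then a^(p-1) ≡ 1 (mod p)
p = 11 is prime, gcd(5,11) = 1
Reduce exponent: 407 mod 10 = 7
So 5^407 ≡ 5^7 (mod 11)
5^7 mod 11 = 3

5^407 ≡ 3 (mod 11)


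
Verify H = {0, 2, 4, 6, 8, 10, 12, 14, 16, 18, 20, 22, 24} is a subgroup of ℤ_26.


Subgroup test for H = {0, 2, 4, 6, 8, 10, 12, 14, 16, 18, 20, 22, 24} in (ℤ_26, +):
(1) 0 ∈ H? Yes
(2) Closure: for all a,b ∈ H, (a+b) mod 26 ∈ H? Yes
(3) Inverses: for all a ∈ H, -a mod 26 ∈ H? Yes

Yes, H is a subgroup of ℤ_26


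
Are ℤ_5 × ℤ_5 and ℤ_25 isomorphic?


Comparing ℤ_5 × ℤ_5 and ℤ_25:
gcd(5,5) = 5 ≠ 1. Max element order in ℤ_5×ℤ_5 is lcm(5,5) = 5 < 25, so it has no element of order 25

No, ℤ_5 × ℤ_5 ≇ ℤ_25


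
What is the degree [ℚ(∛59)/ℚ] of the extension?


∛59 has minimal polynomial x³ - 59 (irreducible over ℚ since 59 is not a perfect cube)

[ℚ(∛59)/ℚ] = 3


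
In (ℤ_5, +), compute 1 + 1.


Operation: addition mod 5
1 + 1 = (a + b) mod 5 with a = 1, b = 1

1 + 1 = 2


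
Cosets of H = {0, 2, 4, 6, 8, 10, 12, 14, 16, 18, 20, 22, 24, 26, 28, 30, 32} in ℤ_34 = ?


H = {0, 2, 4, 6, 8, 10, 12, 14, 16, 18, 20, 22, 24, 26, 28, 30, 32}, |H| = 17
Number of cosets = |G|/|H| = 34/17 = 2
0 + H = {0, 2, 4, 6, 8, 10, 12, 14, 16, 18, 20, 22, 24, 26, 28, 30, 32}
1 + H = {1, 3, 5, 7, 9, 11, 13, 15, 17, 19, 21, 23, 25, 27, 29, 31, 33}

Cosets: 0+H={0,2,4,6,8,10,12,14,16,18,20,22,24,26,28,30,32}; 1+H={1,3,5,7,9,11,13,15,17,19,21,23,25,27,29,31,33}


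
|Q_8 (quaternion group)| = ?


Q_8 = {±1, ±i, ±j, ±k}
|Q_8| = 8

|Q_8 (quaternion group)| = 8


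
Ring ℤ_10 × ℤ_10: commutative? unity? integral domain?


Direct product ring; commutative with unity (1,1); but (1,0)·(0,1) = (0,0) gives zero divisors, so not an integral domain
Commutative: Yes
Integral domain: No
Has unity: Yes

ℤ_10 × ℤ_10: Commutative=Yes, Unity=Yes


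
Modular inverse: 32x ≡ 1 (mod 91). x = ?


Use the extended Euclidean algorithm to write 1 = 32·s + 91·t; then s mod 91 is the inverse.
Euclidean algorithm:
  32 = 0·91 + 32
  91 = 2·32 + 27
  32 = 1·27 + 5
  27 = 5·5 + 2
  5 = 2·2 + 1
  2 = 2·1 + 0
gcd(32,91) = 1
Back-substitution gives: 32·(37) + 91·(-13) = 1
So 32⁻¹ ≡ 37 ≡ 37 (mod 91)
Check: 32 × 37 = 1184 ≡ 1 (mod 91) ✓

32⁻¹ ≡ 37 (mod 91)


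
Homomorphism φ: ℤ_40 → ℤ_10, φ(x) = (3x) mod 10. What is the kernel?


Kernel = preimage of identity
ker(φ) = {x ∈ ℤ_40 : 3x ≡ 0 (mod 10)}. Since 10 | 40, φ is well-defined. The kernel is the cyclic subgroup ⟨10⟩ of ℤ_40 (order 4), i.e. {0, 10, 20, 30}

ker(φ) = {0, 10, 20, 30}


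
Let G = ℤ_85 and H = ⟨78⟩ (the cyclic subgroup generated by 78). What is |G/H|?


|⟨78⟩| = n / gcd(78, 85) = 85 / 1 = 85
H is normal (ℤ_85 is abelian).
|G/H| = |G| / |H| = 85 / 85 = 1

|G/H| = 1


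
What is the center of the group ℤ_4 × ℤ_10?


Z(G) = {g ∈ G | gx = xg for all x ∈ G}
Direct product of abelian groups is abelian, so Z(G) = G

Z(ℤ_4 × ℤ_10) = ℤ_4 × ℤ_10


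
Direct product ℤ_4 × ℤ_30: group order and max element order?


|ℤ_4 × ℤ_30| = 4 × 30 = 120
Max element order = lcm(4,30) = 60
Cyclic? No (gcd=2)

|ℤ_4×ℤ_30| = 120, max element order = 60


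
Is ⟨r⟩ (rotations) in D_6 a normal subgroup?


H = ⟨r⟩ (rotations) in D_6
The rotation subgroup ⟨r⟩ has index 2 in D_6, so it is normal

Yes, normal subgroup


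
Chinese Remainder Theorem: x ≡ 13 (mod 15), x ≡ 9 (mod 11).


m₁ = 15, m₂ = 11, gcd = 1, so CRT applies. M = m₁·m₂ = 165
Let M₁ = M/m₁ = 11, M₂ = M/m₂ = 15
Find y₁ ≡ M₁⁻¹ (mod m₁): 11⁻¹ ≡ 11 (mod 15)
Find y₂ ≡ M₂⁻¹ (mod m₂): 15⁻¹ ≡ 3 (mod 11)
x = a₁·M₁·y₁ + a₂·M₂·y₂ = 13·11·11 + 9·15·3 = 1978
Reduce mod 165: x ≡ 163
Check: 163 mod 15 = 13 ✓, 163 mod 11 = 9 ✓

x ≡ 163 (mod 165)


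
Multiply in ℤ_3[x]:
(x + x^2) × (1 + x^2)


Expand and collect like terms; reduce coefficients mod 3:
x^0: 0·1 = 0 ≡ 0 (mod 3)
x^1: 0·0 + 1·1 = 1 ≡ 1 (mod 3)
x^2: 0·1 + 1·0 + 1·1 = 1 ≡ 1 (mod 3)
x^3: 1·1 + 1·0 = 1 ≡ 1 (mod 3)
x^4: 1·1 = 1 ≡ 1 (mod 3)
Result: x + x^2 + x^3 + x^4

f · g = x + x^2 + x^3 + x^4


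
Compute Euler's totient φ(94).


Factor n: 94 = 2 × 47
φ(n) = n · ∏(1 - 1/p) over distinct primes p | n
φ(94) = 94 · (1 - 1/2) · (1 - 1/47) = 46

φ(94) = 46


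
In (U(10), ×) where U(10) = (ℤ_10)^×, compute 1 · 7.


Operation: multiplication mod 10
1 · 7 = (a × b) mod 10 with a = 1, b = 7

1 · 7 = 7


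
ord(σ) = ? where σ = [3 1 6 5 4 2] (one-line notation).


Cycle decomposition: (1 3 6 2) (4 5)
Cycle lengths: 4, 2
Order = lcm(4, 2) = 4

ord(σ) = 4


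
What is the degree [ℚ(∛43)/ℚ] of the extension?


∛43 has minimal polynomial x³ - 43 (irreducible over ℚ since 43 is not a perfect cube)

[ℚ(∛43)/ℚ] = 3


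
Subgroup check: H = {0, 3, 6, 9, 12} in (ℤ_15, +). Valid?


Subgroup test for H = {0, 3, 6, 9, 12} in (ℤ_15, +):
(1) 0 ∈ H? Yes
(2) Closure: for all a,b ∈ H, (a+b) mod 15 ∈ H? Yes
(3) Inverses: for all a ∈ H, -a mod 15 ∈ H? Yes

Yes, H is a subgroup of ℤ_15


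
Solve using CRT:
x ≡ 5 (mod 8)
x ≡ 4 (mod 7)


m₁ = 8, m₂ = 7, gcd = 1, so CRT applies. M = m₁·m₂ = 56
Let M₁ = M/m₁ = 7, M₂ = M/m₂ = 8
Find y₁ ≡ M₁⁻¹ (mod m₁): 7⁻¹ ≡ 7 (mod 8)
Find y₂ ≡ M₂⁻¹ (mod m₂): 8⁻¹ ≡ 1 (mod 7)
x = a₁·M₁·y₁ + a₂·M₂·y₂ = 5·7·7 + 4·8·1 = 277
Reduce mod 56: x ≡ 53
Check: 53 mod 8 = 5 ✓, 53 mod 7 = 4 ✓

x ≡ 53 (mod 56)


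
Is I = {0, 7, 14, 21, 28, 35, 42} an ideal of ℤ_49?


Check ideal conditions for I = {0, 7, 14, 21, 28, 35, 42} in ℤ_49:
(1) I is an additive subgroup? Yes
(2) For r ∈ ℤ_49 and a ∈ I: r·a ∈ I? Yes

Yes, I is an ideal of ℤ_49


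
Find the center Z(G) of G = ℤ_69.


Z(G) = {g ∈ G | gx = xg for all x ∈ G}
ℤ_69 is abelian, so Z(G) = G

Z(ℤ_69) = ℤ_69


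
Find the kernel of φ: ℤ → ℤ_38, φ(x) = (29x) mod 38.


Kernel = preimage of identity
ker(φ) = {x ∈ ℤ : 29x ≡ 0 (mod 38)}. gcd(29,38) = 1, so 29x ≡ 0 (mod 38) ⟺ x ≡ 0 (mod 38/1 = 38). Hence ker(φ) = 38ℤ

ker(φ) = 38ℤ


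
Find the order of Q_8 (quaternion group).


Q_8 = {±1, ±i, ±j, ±k}
|Q_8| = 8

|Q_8 (quaternion group)| = 8


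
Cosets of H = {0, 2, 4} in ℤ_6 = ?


H = {0, 2, 4}, |H| = 3
Number of cosets = |G|/|H| = 6/3 = 2
0 + H = {0, 2, 4}
1 + H = {1, 3, 5}

Cosets: 0+H={0,2,4}; 1+H={1,3,5}


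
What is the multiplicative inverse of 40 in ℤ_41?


Use the extended Euclidean algorithm to write 1 = 40·s + 41·t; then s mod 41 is the inverse.
Euclidean algorithm:
  40 = 0·41 + 40
  41 = 1·40 + 1
  40 = 40·1 + 0
gcd(40,41) = 1
Back-substitution gives: 40·(-1) + 41·(1) = 1
So 40⁻¹ ≡ -1 ≡ 40 (mod 41)
Check: 40 × 40 = 1600 ≡ 1 (mod 41) ✓

40⁻¹ ≡ 40 (mod 41)


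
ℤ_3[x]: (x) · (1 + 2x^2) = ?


Expand and collect like terms; reduce coefficients mod 3:
x^0: 0·1 = 0 ≡ 0 (mod 3)
x^1: 0·0 + 1·1 = 1 ≡ 1 (mod 3)
x^2: 0·2 + 1·0 = 0 ≡ 0 (mod 3)
x^3: 1·2 = 2 ≡ 2 (mod 3)
Result: x + 2x^3

f · g = x + 2x^3


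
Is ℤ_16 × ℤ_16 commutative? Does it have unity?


Direct product ring; commutative with unity (1,1); but (1,0)·(0,1) = (0,0) gives zero divisors, so not an integral domain
Commutative: Yes
Integral domain: No
Has unity: Yes

ℤ_16 × ℤ_16: Commutative=Yes, Unity=Yes


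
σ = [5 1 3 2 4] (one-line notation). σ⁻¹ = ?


To find σ⁻¹, swap domain and range:
σ(1) = 5 → σ⁻¹(5) = 1
σ(2) = 1 → σ⁻¹(1) = 2
σ(3) = 3 → σ⁻¹(3) = 3
σ(4) = 2 → σ⁻¹(2) = 4
σ(5) = 4 → σ⁻¹(4) = 5

σ⁻¹ = [2 4 3 5 1]


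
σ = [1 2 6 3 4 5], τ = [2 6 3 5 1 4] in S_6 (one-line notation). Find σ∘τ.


σ∘τ: apply τ first, then σ
1 →τ 2 →σ 2
2 →τ 6 →σ 5
3 →τ 3 →σ 6
4 →τ 5 →σ 4
5 →τ 1 →σ 1
6 →τ 4 →σ 3

σ∘τ = [2 5 6 4 1 3]


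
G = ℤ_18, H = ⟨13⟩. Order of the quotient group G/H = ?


|⟨13⟩| = n / gcd(13, 18) = 18 / 1 = 18
H is normal (ℤ_18 is abelian).
|G/H| = |G| / |H| = 18 / 18 = 1

|G/H| = 1


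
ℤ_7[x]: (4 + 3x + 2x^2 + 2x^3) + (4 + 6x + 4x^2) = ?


Add coefficients mod 7:
x^0: 4 + 4 = 1 (mod 7)
x^1: 3 + 6 = 2 (mod 7)
x^2: 2 + 4 = 6 (mod 7)
x^3: 2 + 0 = 2 (mod 7)
Result: 1 + 2x + 6x^2 + 2x^3

f + g = 1 + 2x + 6x^2 + 2x^3


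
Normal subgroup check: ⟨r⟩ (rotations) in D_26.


H = ⟨r⟩ (rotations) in D_26
The rotation subgroup ⟨r⟩ has index 2 in D_26, so it is normal

Yes, normal subgroup


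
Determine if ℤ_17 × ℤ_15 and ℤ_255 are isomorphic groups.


Comparing ℤ_17 × ℤ_15 and ℤ_255:
gcd(17,15) = 1, so ℤ_17 × ℤ_15 ≅ ℤ_255 (CRT)

Yes, ℤ_17 × ℤ_15 ≅ ℤ_255


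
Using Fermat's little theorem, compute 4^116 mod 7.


Fermat's little theorem: if p is prime and gcd(a,p)=1, then a^(p-1) ≡ 1 (mod p)
p = 7 is prime, gcd(4,7) = 1
Reduce exponent: 116 mod 6 = 2
So 4^116 ≡ 4^2 (mod 7)
4^2 mod 7 = 2

4^116 ≡ 2 (mod 7)


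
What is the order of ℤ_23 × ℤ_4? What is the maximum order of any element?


|ℤ_23 × ℤ_4| = 23 × 4 = 92
Max element order = lcm(23,4) = 92
Cyclic? Yes (gcd=1)

|ℤ_23×ℤ_4| = 92, max element order = 92


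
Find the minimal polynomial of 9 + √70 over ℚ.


Let α = 9 + √70. Then α - 9 = √70, so (α - 9)² = 70, giving α² - 18α + 11 = 0. Degree 2 and α ∉ ℚ, so this is the minimal polynomial.

Minimal polynomial: x² - 18x + 11


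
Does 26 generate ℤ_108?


g generates ℤ_n iff gcd(g, n) = 1
gcd(26, 108) = 2
Since gcd = 2 ≠ 1, ⟨26⟩ has order 54 < 108, so 26 is not a generator.

No, 26 does not generate ℤ_108


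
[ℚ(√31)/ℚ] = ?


√31 has minimal polynomial x² - 31 (irreducible over ℚ since 31 is squarefree)

[ℚ(√31)/ℚ] = 2


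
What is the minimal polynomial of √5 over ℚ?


√5 satisfies x² - 5 = 0, irreducible over ℚ since 5 is squarefree

Minimal polynomial: x² - 5


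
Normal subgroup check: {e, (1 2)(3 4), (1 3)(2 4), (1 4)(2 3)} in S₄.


H = {e, (1 2)(3 4), (1 3)(2 4), (1 4)(2 3)} in S₄
This is the Klein four-group V₄; it is normal in S₄ (it is a union of conjugacy classes)

Yes, normal subgroup


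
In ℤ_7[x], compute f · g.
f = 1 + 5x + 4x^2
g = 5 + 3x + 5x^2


Expand and collect like terms; reduce coefficients mod 7:
x^0: 1·5 = 5 ≡ 5 (mod 7)
x^1: 1·3 + 5·5 = 28 ≡ 0 (mod 7)
x^2: 1·5 + 5·3 + 4·5 = 40 ≡ 5 (mod 7)
x^3: 5·5 + 4·3 = 37 ≡ 2 (mod 7)
x^4: 4·5 = 20 ≡ 6 (mod 7)
Result: 5 + 5x^2 + 2x^3 + 6x^4

f · g = 5 + 5x^2 + 2x^3 + 6x^4


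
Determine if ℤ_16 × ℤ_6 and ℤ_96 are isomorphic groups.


Comparing ℤ_16 × ℤ_6 and ℤ_96:
gcd(16,6) = 2 ≠ 1. Max element order in ℤ_16×ℤ_6 is lcm(16,6) = 48 < 96, so it has no element of order 96

No, ℤ_16 × ℤ_6 ≇ ℤ_96


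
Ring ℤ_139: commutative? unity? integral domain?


ℤ_139 is a commutative ring with unity 1; 139 is prime, so ℤ_139 is a field (hence an integral domain)
Commutative: Yes
Integral domain: Yes
Has unity: Yes

ℤ_139: Commutative=Yes, Unity=Yes


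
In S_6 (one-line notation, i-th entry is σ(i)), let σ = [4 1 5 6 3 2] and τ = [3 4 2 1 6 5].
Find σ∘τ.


σ∘τ: apply τ first, then σ
1 →τ 3 →σ 5
2 →τ 4 →σ 6
3 →τ 2 →σ 1
4 →τ 1 →σ 4
5 →τ 6 →σ 2
6 →τ 5 →σ 3

σ∘τ = [5 6 1 4 2 3]


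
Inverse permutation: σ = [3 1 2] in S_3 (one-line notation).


To find σ⁻¹, swap domain and range:
σ(1) = 3 → σ⁻¹(3) = 1
σ(2) = 1 → σ⁻¹(1) = 2
σ(3) = 2 → σ⁻¹(2) = 3

σ⁻¹ = [2 3 1]


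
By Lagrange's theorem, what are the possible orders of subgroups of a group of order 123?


Lagrange's theorem: |H| divides |G|
|G| = 123
Divisors of 123: 1, 3, 41, 123

Possible subgroup orders: {1, 3, 41, 123}


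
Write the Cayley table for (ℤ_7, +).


Elements: {0, 1, 2, 3, 4, 5, 6}
Operation: addition mod 7
Entry (a, b) = (a + b) mod 7

Cayley table:
  | 0 | 1 | 2 | 3 | 4 | 5 | 6
0 | 0 | 1 | 2 | 3 | 4 | 5 | 6
1 | 1 | 2 | 3 | 4 | 5 | 6 | 0
2 | 2 | 3 | 4 | 5 | 6 | 0 | 1
3 | 3 | 4 | 5 | 6 | 0 | 1 | 2
4 | 4 | 5 | 6 | 0 | 1 | 2 | 3
5 | 5 | 6 | 0 | 1 | 2 | 3 | 4
6 | 6 | 0 | 1 | 2 | 3 | 4 | 5


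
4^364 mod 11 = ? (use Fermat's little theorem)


Fermat's little theorem: if p is prime and gcd(a,p)=1, then a^(p-1) ≡ 1 (mod p)
p = 11 is prime, gcd(4,11) = 1
Reduce exponent: 364 mod 10 = 4
So 4^364 ≡ 4^4 (mod 11)
4^4 mod 11 = 3

4^364 ≡ 3 (mod 11)


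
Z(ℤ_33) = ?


Z(G) = {g ∈ G | gx = xg for all x ∈ G}
ℤ_33 is abelian, so Z(G) = G

Z(ℤ_33) = ℤ_33


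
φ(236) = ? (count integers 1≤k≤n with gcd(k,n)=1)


Factor n: 236 = 2^2 × 59
φ(n) = n · ∏(1 - 1/p) over distinct primes p | n
φ(236) = 236 · (1 - 1/2) · (1 - 1/59) = 116

φ(236) = 116


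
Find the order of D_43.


|D_n| = 2n (n rotations and n reflections)
|D_43| = 2×43 = 86

|D_43| = 86


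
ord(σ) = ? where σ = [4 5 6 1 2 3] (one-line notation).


Cycle decomposition: (1 4) (2 5) (3 6)
Cycle lengths: 2, 2, 2
Order = lcm(2, 2, 2) = 2

ord(σ) = 2


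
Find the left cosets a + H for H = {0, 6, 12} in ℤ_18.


H = {0, 6, 12}, |H| = 3
Number of cosets = |G|/|H| = 18/3 = 6
0 + H = {0, 6, 12}
1 + H = {1, 7, 13}
2 + H = {2, 8, 14}
3 + H = {3, 9, 15}
4 + H = {4, 10, 16}
5 + H = {5, 11, 17}

Cosets: 0+H={0,6,12}; 1+H={1,7,13}; 2+H={2,8,14}; 3+H={3,9,15}; 4+H={4,10,16}; 5+H={5,11,17}


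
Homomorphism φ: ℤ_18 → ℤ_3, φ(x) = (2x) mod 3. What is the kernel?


Kernel = preimage of identity
ker(φ) = {x ∈ ℤ_18 : 2x ≡ 0 (mod 3)}. Since 3 | 18, φ is well-defined. The kernel is the cyclic subgroup ⟨3⟩ of ℤ_18 (order 6), i.e. {0, 3, 6, 9, 12, 15}

ker(φ) = {0, 3, 6, 9, 12, 15}


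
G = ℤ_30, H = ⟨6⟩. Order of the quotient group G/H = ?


|⟨6⟩| = n / gcd(6, 30) = 30 / 6 = 5
H is normal (ℤ_30 is abelian).
|G/H| = |G| / |H| = 30 / 5 = 6

|G/H| = 6


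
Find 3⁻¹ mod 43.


Use the extended Euclidean algorithm to write 1 = 3·s + 43·t; then s mod 43 is the inverse.
Euclidean algorithm:
  3 = 0·43 + 3
  43 = 14·3 + 1
  3 = 3·1 + 0
gcd(3,43) = 1
Back-substitution gives: 3·(-14) + 43·(1) = 1
So 3⁻¹ ≡ -14 ≡ 29 (mod 43)
Check: 3 × 29 = 87 ≡ 1 (mod 43) ✓

3⁻¹ ≡ 29 (mod 43)


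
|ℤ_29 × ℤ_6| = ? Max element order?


|ℤ_29 × ℤ_6| = 29 × 6 = 174
Max element order = lcm(29,6) = 174
Cyclic? Yes (gcd=1)

|ℤ_29×ℤ_6| = 174, max element order = 174


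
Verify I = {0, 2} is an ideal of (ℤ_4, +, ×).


Check ideal conditions for I = {0, 2} in ℤ_4:
(1) I is an additive subgroup? Yes
(2) For r ∈ ℤ_4 and a ∈ I: r·a ∈ I? Yes

Yes, I is an ideal of ℤ_4


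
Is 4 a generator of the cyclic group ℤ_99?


g generates ℤ_n iff gcd(g, n) = 1
gcd(4, 99) = 1
Since gcd = 1, 4 is a generator.

Yes, 4 generates ℤ_99


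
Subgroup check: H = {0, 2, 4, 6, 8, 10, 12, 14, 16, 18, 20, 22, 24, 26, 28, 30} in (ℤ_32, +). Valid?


Subgroup test for H = {0, 2, 4, 6, 8, 10, 12, 14, 16, 18, 20, 22, 24, 26, 28, 30} in (ℤ_32, +):
(1) 0 ∈ H? Yes
(2) Closure: for all a,b ∈ H, (a+b) mod 32 ∈ H? Yes
(3) Inverses: for all a ∈ H, -a mod 32 ∈ H? Yes

Yes, H is a subgroup of ℤ_32


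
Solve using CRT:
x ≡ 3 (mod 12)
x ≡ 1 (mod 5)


m₁ = 12, m₂ = 5, gcd = 1, so CRT applies. M = m₁·m₂ = 60
Let M₁ = M/m₁ = 5, M₂ = M/m₂ = 12
Find y₁ ≡ M₁⁻¹ (mod m₁): 5⁻¹ ≡ 5 (mod 12)
Find y₂ ≡ M₂⁻¹ (mod m₂): 12⁻¹ ≡ 3 (mod 5)
x = a₁·M₁·y₁ + a₂·M₂·y₂ = 3·5·5 + 1·12·3 = 111
Reduce mod 60: x ≡ 51
Check: 51 mod 12 = 3 ✓, 51 mod 5 = 1 ✓

x ≡ 51 (mod 60)


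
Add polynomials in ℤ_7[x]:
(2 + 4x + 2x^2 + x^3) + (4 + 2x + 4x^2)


Add coefficients mod 7:
x^0: 2 + 4 = 6 (mod 7)
x^1: 4 + 2 = 6 (mod 7)
x^2: 2 + 4 = 6 (mod 7)
x^3: 1 + 0 = 1 (mod 7)
Result: 6 + 6x + 6x^2 + x^3

f + g = 6 + 6x + 6x^2 + x^3


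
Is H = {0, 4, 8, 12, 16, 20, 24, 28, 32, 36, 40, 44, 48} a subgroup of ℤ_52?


Subgroup test for H = {0, 4, 8, 12, 16, 20, 24, 28, 32, 36, 40, 44, 48} in (ℤ_52, +):
(1) 0 ∈ H? Yes
(2) Closure: for all a,b ∈ H, (a+b) mod 52 ∈ H? Yes
(3) Inverses: for all a ∈ H, -a mod 52 ∈ H? Yes

Yes, H is a subgroup of ℤ_52


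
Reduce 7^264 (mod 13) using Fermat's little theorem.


Fermat's little theorem: if p is prime and gcd(a,p)=1, then a^(p-1) ≡ 1 (mod p)
p = 13 is prime, gcd(7,13) = 1
Reduce exponent: 264 mod 12 = 0
So 7^264 ≡ 7^0 (mod 13)
7^0 = 1

7^264 ≡ 1 (mod 13)


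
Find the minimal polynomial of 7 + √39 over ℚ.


Let α = 7 + √39. Then α - 7 = √39, so (α - 7)² = 39, giving α² - 14α + 10 = 0. Degree 2 and α ∉ ℚ, so this is the minimal polynomial.

Minimal polynomial: x² - 14x + 10


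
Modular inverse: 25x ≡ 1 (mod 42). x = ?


Use the extended Euclidean algorithm to write 1 = 25·s + 42·t; then s mod 42 is the inverse.
Euclidean algorithm:
  25 = 0·42 + 25
  42 = 1·25 + 17
  25 = 1·17 + 8
  17 = 2·8 + 1
  8 = 8·1 + 0
gcd(25,42) = 1
Back-substitution gives: 25·(-5) + 42·(3) = 1
So 25⁻¹ ≡ -5 ≡ 37 (mod 42)
Check: 25 × 37 = 925 ≡ 1 (mod 42) ✓

25⁻¹ ≡ 37 (mod 42)


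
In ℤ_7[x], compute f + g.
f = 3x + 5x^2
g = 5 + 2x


Add coefficients mod 7:
x^0: 0 + 5 = 5 (mod 7)
x^1: 3 + 2 = 5 (mod 7)
x^2: 5 + 0 = 5 (mod 7)
Result: 5 + 5x + 5x^2

f + g = 5 + 5x + 5x^2


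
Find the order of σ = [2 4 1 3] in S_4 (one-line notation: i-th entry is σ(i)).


Cycle decomposition: (1 2 4 3)
Cycle lengths: 4
Order = lcm(4) = 4

ord(σ) = 4


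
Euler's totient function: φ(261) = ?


Factor n: 261 = 3^2 × 29
φ(n) = n · ∏(1 - 1/p) over distinct primes p | n
φ(261) = 261 · (1 - 1/3) · (1 - 1/29) = 168

φ(261) = 168


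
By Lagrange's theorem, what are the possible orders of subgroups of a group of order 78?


Lagrange's theorem: |H| divides |G|
|G| = 78
Divisors of 78: 1, 2, 3, 6, 13, 26, 39, 78

Possible subgroup orders: {1, 2, 3, 6, 13, 26, 39, 78}


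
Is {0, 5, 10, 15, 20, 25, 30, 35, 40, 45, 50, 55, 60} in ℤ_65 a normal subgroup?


H = {0, 5, 10, 15, 20, 25, 30, 35, 40, 45, 50, 55, 60} in ℤ_65
ℤ_65 is abelian; every subgroup of an abelian group is normal

Yes, normal subgroup


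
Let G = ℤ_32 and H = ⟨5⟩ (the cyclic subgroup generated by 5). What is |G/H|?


|⟨5⟩| = n / gcd(5, 32) = 32 / 1 = 32
H is normal (ℤ_32 is abelian).
|G/H| = |G| / |H| = 32 / 32 = 1

|G/H| = 1


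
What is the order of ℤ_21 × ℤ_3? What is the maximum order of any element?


|ℤ_21 × ℤ_3| = 21 × 3 = 63
Max element order = lcm(21,3) = 21
Cyclic? No (gcd=3)

|ℤ_21×ℤ_3| = 63, max element order = 21


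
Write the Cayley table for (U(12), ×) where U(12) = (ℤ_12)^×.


Elements: {1, 5, 7, 11}
Operation: multiplication mod 12
Entry (a, b) = (a × b) mod 12

Cayley table:
   |  1 |  5 |  7 | 11
 1 |  1 |  5 |  7 | 11
 5 |  5 |  1 | 11 |  7
 7 |  7 | 11 |  1 |  5
11 | 11 |  7 |  5 |  1


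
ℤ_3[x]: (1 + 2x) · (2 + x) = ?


Expand and collect like terms; reduce coefficients mod 3:
x^0: 1·2 = 2 ≡ 2 (mod 3)
x^1: 1·1 + 2·2 = 5 ≡ 2 (mod 3)
x^2: 2·1 = 2 ≡ 2 (mod 3)
Result: 2 + 2x + 2x^2

f · g = 2 + 2x + 2x^2


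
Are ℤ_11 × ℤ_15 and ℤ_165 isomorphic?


Comparing ℤ_11 × ℤ_15 and ℤ_165:
gcd(11,15) = 1, so ℤ_11 × ℤ_15 ≅ ℤ_165 (CRT)

Yes, ℤ_11 × ℤ_15 ≅ ℤ_165


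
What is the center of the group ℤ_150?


Z(G) = {g ∈ G | gx = xg for all x ∈ G}
ℤ_150 is abelian, so Z(G) = G

Z(ℤ_150) = ℤ_150


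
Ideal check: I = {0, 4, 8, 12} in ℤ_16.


Check ideal conditions for I = {0, 4, 8, 12} in ℤ_16:
(1) I is an additive subgroup? Yes
(2) For r ∈ ℤ_16 and a ∈ I: r·a ∈ I? Yes

Yes, I is an ideal of ℤ_16


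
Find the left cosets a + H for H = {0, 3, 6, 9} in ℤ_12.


H = {0, 3, 6, 9}, |H| = 4
Number of cosets = |G|/|H| = 12/4 = 3
0 + H = {0, 3, 6, 9}
1 + H = {1, 4, 7, 10}
2 + H = {2, 5, 8, 11}

Cosets: 0+H={0,3,6,9}; 1+H={1,4,7,10}; 2+H={2,5,8,11}


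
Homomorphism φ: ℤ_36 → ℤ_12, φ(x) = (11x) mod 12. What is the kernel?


Kernel = preimage of identity
ker(φ) = {x ∈ ℤ_36 : 11x ≡ 0 (mod 12)}. Since 12 | 36, φ is well-defined. The kernel is the cyclic subgroup ⟨12⟩ of ℤ_36 (order 3), i.e. {0, 12, 24}

ker(φ) = {0, 12, 24}


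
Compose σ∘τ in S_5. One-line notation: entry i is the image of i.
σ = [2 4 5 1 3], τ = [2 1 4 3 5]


σ∘τ: apply τ first, then σ
1 →τ 2 →σ 4
2 →τ 1 →σ 2
3 →τ 4 →σ 1
4 →τ 3 →σ 5
5 →τ 5 →σ 3

σ∘τ = [4 2 1 5 3]


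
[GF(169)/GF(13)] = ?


GF(169) = GF(13^2), so the extension degree is 2

[GF(169)/GF(13)] = 2


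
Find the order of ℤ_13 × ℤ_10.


|A × B| = |A| · |B|
|ℤ_13 × ℤ_10| = 13 × 10 = 130

|ℤ_13 × ℤ_10| = 130


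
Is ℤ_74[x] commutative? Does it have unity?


ℤ_74 has zero divisors (2·37 ≡ 0), and these lift to constant zero divisors in ℤ_74[x]; so not an integral domain
Commutative: Yes
Integral domain: No
Has unity: Yes

ℤ_74[x]: Commutative=Yes, Unity=Yes


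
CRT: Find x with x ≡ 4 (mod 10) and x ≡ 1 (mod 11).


m₁ = 10, m₂ = 11, gcd = 1, so CRT applies. M = m₁·m₂ = 110
Let M₁ = M/m₁ = 11, M₂ = M/m₂ = 10
Find y₁ ≡ M₁⁻¹ (mod m₁): 11⁻¹ ≡ 1 (mod 10)
Find y₂ ≡ M₂⁻¹ (mod m₂): 10⁻¹ ≡ 10 (mod 11)
x = a₁·M₁·y₁ + a₂·M₂·y₂ = 4·11·1 + 1·10·10 = 144
Reduce mod 110: x ≡ 34
Check: 34 mod 10 = 4 ✓, 34 mod 11 = 1 ✓

x ≡ 34 (mod 110)


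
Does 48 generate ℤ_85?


g generates ℤ_n iff gcd(g, n) = 1
gcd(48, 85) = 1
Since gcd = 1, 48 is a generator.

Yes, 48 generates ℤ_85


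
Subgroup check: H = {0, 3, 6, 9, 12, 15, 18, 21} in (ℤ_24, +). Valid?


Subgroup test for H = {0, 3, 6, 9, 12, 15, 18, 21} in (ℤ_24, +):
(1) 0 ∈ H? Yes
(2) Closure: for all a,b ∈ H, (a+b) mod 24 ∈ H? Yes
(3) Inverses: for all a ∈ H, -a mod 24 ∈ H? Yes

Yes, H is a subgroup of ℤ_24


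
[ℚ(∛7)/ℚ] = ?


∛7 has minimal polynomial x³ - 7 (irreducible over ℚ since 7 is not a perfect cube)

[ℚ(∛7)/ℚ] = 3


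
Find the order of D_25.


|D_n| = 2n (n rotations and n reflections)
|D_25| = 2×25 = 50

|D_25| = 50


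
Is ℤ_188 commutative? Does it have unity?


ℤ_188 is a commutative ring with unity 1; 188 = 2×94 is composite, so 2·94 ≡ 0 gives zero divisors (not an integral domain)
Commutative: Yes
Integral domain: No
Has unity: Yes

ℤ_188: Commutative=Yes, Unity=Yes


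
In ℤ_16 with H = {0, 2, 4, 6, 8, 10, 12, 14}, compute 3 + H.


3 + H = {3 + h (mod 16) : h ∈ H}
3+0=3, 3+2=5, 3+4=7, 3+6=9, 3+8=11, 3+10=13, 3+12=15, 3+14=1
3 + H = {1, 3, 5, 7, 9, 11, 13, 15} = 1 + H

3 + H = {1, 3, 5, 7, 9, 11, 13, 15}


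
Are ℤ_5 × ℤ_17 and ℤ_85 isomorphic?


Comparing ℤ_5 × ℤ_17 and ℤ_85:
gcd(5,17) = 1, so ℤ_5 × ℤ_17 ≅ ℤ_85 (CRT)

Yes, ℤ_5 × ℤ_17 ≅ ℤ_85


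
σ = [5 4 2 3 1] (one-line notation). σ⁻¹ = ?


To find σ⁻¹, swap domain and range:
σ(1) = 5 → σ⁻¹(5) = 1
σ(2) = 4 → σ⁻¹(4) = 2
σ(3) = 2 → σ⁻¹(2) = 3
σ(4) = 3 → σ⁻¹(3) = 4
σ(5) = 1 → σ⁻¹(1) = 5

σ⁻¹ = [5 3 4 2 1]


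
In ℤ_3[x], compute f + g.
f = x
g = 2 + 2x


Add coefficients mod 3:
x^0: 0 + 2 = 2 (mod 3)
x^1: 1 + 2 = 0 (mod 3)
Result: 2

f + g = 2


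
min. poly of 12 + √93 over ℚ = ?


Let α = 12 + √93. Then α - 12 = √93, so (α - 12)² = 93, giving α² - 24α + 51 = 0. Degree 2 and α ∉ ℚ, so this is the minimal polynomial.

Minimal polynomial: x² - 24x + 51


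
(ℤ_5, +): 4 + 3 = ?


Operation: addition mod 5
4 + 3 = (a + b) mod 5 with a = 4, b = 3

4 + 3 = 2


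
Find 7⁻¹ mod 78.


Use the extended Euclidean algorithm to write 1 = 7·s + 78·t; then s mod 78 is the inverse.
Euclidean algorithm:
  7 = 0·78 + 7
  78 = 11·7 + 1
  7 = 7·1 + 0
gcd(7,78) = 1
Back-substitution gives: 7·(-11) + 78·(1) = 1
So 7⁻¹ ≡ -11 ≡ 67 (mod 78)
Check: 7 × 67 = 469 ≡ 1 (mod 78) ✓

7⁻¹ ≡ 67 (mod 78)


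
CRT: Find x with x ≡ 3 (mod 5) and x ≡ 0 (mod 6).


m₁ = 5, m₂ = 6, gcd = 1, so CRT applies. M = m₁·m₂ = 30
Let M₁ = M/m₁ = 6, M₂ = M/m₂ = 5
Find y₁ ≡ M₁⁻¹ (mod m₁): 6⁻¹ ≡ 1 (mod 5)
Find y₂ ≡ M₂⁻¹ (mod m₂): 5⁻¹ ≡ 5 (mod 6)
x = a₁·M₁·y₁ + a₂·M₂·y₂ = 3·6·1 + 0·5·5 = 18
Reduce mod 30: x ≡ 18
Check: 18 mod 5 = 3 ✓, 18 mod 6 = 0 ✓

x ≡ 18 (mod 30)


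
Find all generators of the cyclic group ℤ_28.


g generates ℤ_n iff gcd(g,n) = 1
Prime factors of 28: 2, 7
Generators are g ∈ {1,...,27} not divisible by any of these primes.
Generators: {1, 3, 5, 9, 11, 13, 15, 17, 19, 23, 25, 27}
Number of generators = φ(28) = 12

Generators of ℤ_28 = {1, 3, 5, 9, 11, 13, 15, 17, 19, 23, 25, 27}


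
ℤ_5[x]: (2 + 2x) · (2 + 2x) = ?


Expand and collect like terms; reduce coefficients mod 5:
x^0: 2·2 = 4 ≡ 4 (mod 5)
x^1: 2·2 + 2·2 = 8 ≡ 3 (mod 5)
x^2: 2·2 = 4 ≡ 4 (mod 5)
Result: 4 + 3x + 4x^2

f · g = 4 + 3x + 4x^2


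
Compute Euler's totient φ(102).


Factor n: 102 = 2 × 3 × 17
φ(n) = n · ∏(1 - 1/p) over distinct primes p | n
φ(102) = 102 · (1 - 1/2) · (1 - 1/3) · (1 - 1/17) = 32

φ(102) = 32


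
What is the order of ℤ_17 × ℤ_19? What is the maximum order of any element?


|ℤ_17 × ℤ_19| = 17 × 19 = 323
Max element order = lcm(17,19) = 323
Cyclic? Yes (gcd=1)

|ℤ_17×ℤ_19| = 323, max element order = 323


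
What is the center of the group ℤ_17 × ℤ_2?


Z(G) = {g ∈ G | gx = xg for all x ∈ G}
Direct product of abelian groups is abelian, so Z(G) = G

Z(ℤ_17 × ℤ_2) = ℤ_17 × ℤ_2


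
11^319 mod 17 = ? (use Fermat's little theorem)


Fermat's little theorem: if p is prime and gcd(a,p)=1, then a^(p-1) ≡ 1 (mod p)
p = 17 is prime, gcd(11,17) = 1
Reduce exponent: 319 mod 16 = 15
So 11^319 ≡ 11^15 (mod 17)
11^15 mod 17 = 14

11^319 ≡ 14 (mod 17)


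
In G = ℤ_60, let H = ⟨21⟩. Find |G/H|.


|⟨21⟩| = n / gcd(21, 60) = 60 / 3 = 20
H is normal (ℤ_60 is abelian).
|G/H| = |G| / |H| = 60 / 20 = 3

|G/H| = 3


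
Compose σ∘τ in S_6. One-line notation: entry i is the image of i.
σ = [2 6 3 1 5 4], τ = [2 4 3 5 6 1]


σ∘τ: apply τ first, then σ
1 →τ 2 →σ 6
2 →τ 4 →σ 1
3 →τ 3 →σ 3
4 →τ 5 →σ 5
5 →τ 6 →σ 4
6 →τ 1 →σ 2

σ∘τ = [6 1 3 5 4 2]


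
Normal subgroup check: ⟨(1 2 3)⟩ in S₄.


H = ⟨(1 2 3)⟩ in S₄
(1 4)(1 2 3)(1 4)⁻¹ = (4 2 3) ∉ ⟨(1 2 3)⟩

No, not a normal subgroup


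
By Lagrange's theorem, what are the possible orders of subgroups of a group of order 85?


Lagrange's theorem: |H| divides |G|
|G| = 85
Divisors of 85: 1, 5, 17, 85

Possible subgroup orders: {1, 5, 17, 85}


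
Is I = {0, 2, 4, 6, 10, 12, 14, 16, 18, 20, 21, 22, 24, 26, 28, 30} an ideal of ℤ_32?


Check ideal conditions for I = {0, 2, 4, 6, 10, 12, 14, 16, 18, 20, 21, 22, 24, 26, 28, 30} in ℤ_32:
(1) I is an additive subgroup? No
(2) For r ∈ ℤ_32 and a ∈ I: r·a ∈ I? No  [counterexample: r=2, a=4, r·a mod 32 = 8 ∉ I]

No, I is not an ideal of ℤ_32


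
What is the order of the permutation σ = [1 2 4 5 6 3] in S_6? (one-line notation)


Cycle decomposition: (3 4 5 6)
Cycle lengths: 4
Order = lcm(4) = 4

ord(σ) = 4


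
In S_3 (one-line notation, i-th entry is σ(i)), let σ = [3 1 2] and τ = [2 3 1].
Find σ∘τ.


σ∘τ: apply τ first, then σ
1 →τ 2 →σ 1
2 →τ 3 →σ 2
3 →τ 1 →σ 3

σ∘τ = [1 2 3]


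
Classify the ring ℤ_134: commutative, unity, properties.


ℤ_134 is a commutative ring with unity 1; 134 = 2×67 is composite, so 2·67 ≡ 0 gives zero divisors (not an integral domain)
Commutative: Yes
Integral domain: No
Has unity: Yes

ℤ_134: Commutative=Yes, Unity=Yes


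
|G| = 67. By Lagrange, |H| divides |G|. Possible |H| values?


Lagrange's theorem: |H| divides |G|
|G| = 67
Divisors of 67: 1, 67

Possible subgroup orders: {1, 67}


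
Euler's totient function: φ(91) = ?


Factor n: 91 = 7 × 13
φ(n) = n · ∏(1 - 1/p) over distinct primes p | n
φ(91) = 91 · (1 - 1/7) · (1 - 1/13) = 72

φ(91) = 72


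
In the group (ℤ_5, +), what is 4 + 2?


Operation: addition mod 5
4 + 2 = (a + b) mod 5 with a = 4, b = 2

4 + 2 = 1


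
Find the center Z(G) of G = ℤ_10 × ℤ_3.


Z(G) = {g ∈ G | gx = xg for all x ∈ G}
Direct product of abelian groups is abelian, so Z(G) = G

Z(ℤ_10 × ℤ_3) = ℤ_10 × ℤ_3


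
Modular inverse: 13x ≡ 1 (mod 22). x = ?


Use the extended Euclidean algorithm to write 1 = 13·s + 22·t; then s mod 22 is the inverse.
Euclidean algorithm:
  13 = 0·22 + 13
  22 = 1·13 + 9
  13 = 1·9 + 4
  9 = 2·4 + 1
  4 = 4·1 + 0
gcd(13,22) = 1
Back-substitution gives: 13·(-5) + 22·(3) = 1
So 13⁻¹ ≡ -5 ≡ 17 (mod 22)
Check: 13 × 17 = 221 ≡ 1 (mod 22) ✓

13⁻¹ ≡ 17 (mod 22)


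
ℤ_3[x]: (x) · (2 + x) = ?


Expand and collect like terms; reduce coefficients mod 3:
x^0: 0·2 = 0 ≡ 0 (mod 3)
x^1: 0·1 + 1·2 = 2 ≡ 2 (mod 3)
x^2: 1·1 = 1 ≡ 1 (mod 3)
Result: 2x + x^2

f · g = 2x + x^2


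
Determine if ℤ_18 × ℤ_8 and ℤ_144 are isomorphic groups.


Comparing ℤ_18 × ℤ_8 and ℤ_144:
gcd(18,8) = 2 ≠ 1. Max element order in ℤ_18×ℤ_8 is lcm(18,8) = 72 < 144, so it has no element of order 144

No, ℤ_18 × ℤ_8 ≇ ℤ_144


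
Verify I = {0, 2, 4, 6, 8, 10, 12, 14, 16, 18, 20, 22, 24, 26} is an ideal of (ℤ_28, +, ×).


Check ideal conditions for I = {0, 2, 4, 6, 8, 10, 12, 14, 16, 18, 20, 22, 24, 26} in ℤ_28:
(1) I is an additive subgroup? Yes
(2) For r ∈ ℤ_28 and a ∈ I: r·a ∈ I? Yes

Yes, I is an ideal of ℤ_28


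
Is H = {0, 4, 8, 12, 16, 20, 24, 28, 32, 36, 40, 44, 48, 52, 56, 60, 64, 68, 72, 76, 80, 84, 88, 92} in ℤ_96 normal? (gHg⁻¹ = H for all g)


H = {0, 4, 8, 12, 16, 20, 24, 28, 32, 36, 40, 44, 48, 52, 56, 60, 64, 68, 72, 76, 80, 84, 88, 92} in ℤ_96
ℤ_96 is abelian; every subgroup of an abelian group is normal

Yes, normal subgroup


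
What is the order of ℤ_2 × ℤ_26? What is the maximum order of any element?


|ℤ_2 × ℤ_26| = 2 × 26 = 52
Max element order = lcm(2,26) = 26
Cyclic? No (gcd=2)

|ℤ_2×ℤ_26| = 52, max element order = 26


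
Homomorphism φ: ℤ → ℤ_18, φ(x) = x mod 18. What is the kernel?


Kernel = preimage of identity
ker(φ) = {x ∈ ℤ : x ≡ 0 (mod 18)} = 18ℤ = {0, ±18, ±36, ...}

ker(φ) = 18ℤ


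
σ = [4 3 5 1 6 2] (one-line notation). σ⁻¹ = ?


To find σ⁻¹, swap domain and range:
σ(1) = 4 → σ⁻¹(4) = 1
σ(2) = 3 → σ⁻¹(3) = 2
σ(3) = 5 → σ⁻¹(5) = 3
σ(4) = 1 → σ⁻¹(1) = 4
σ(5) = 6 → σ⁻¹(6) = 5
σ(6) = 2 → σ⁻¹(2) = 6

σ⁻¹ = [4 6 2 1 3 5]


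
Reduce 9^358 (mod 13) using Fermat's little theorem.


Fermat's little theorem: if p is prime and gcd(a,p)=1, then a^(p-1) ≡ 1 (mod p)
p = 13 is prime, gcd(9,13) = 1
Reduce exponent: 358 mod 12 = 10
So 9^358 ≡ 9^10 (mod 13)
9^10 mod 13 = 9

9^358 ≡ 9 (mod 13)


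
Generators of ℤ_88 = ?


g generates ℤ_n iff gcd(g,n) = 1
Prime factors of 88: 2, 11
Generators are g ∈ {1,...,87} not divisible by any of these primes.
Generators: {1, 3, 5, 7, 9, 13, 15, 17, 19, 21, 23, 25, 27, 29, 31, 35, 37, 39, 41, 43, 45, 47, 49, 51, 53, 57, 59, 61, 63, 65, 67, 69, 71, 73, 75, 79, 81, 83, 85, 87}
Number of generators = φ(88) = 40

Generators of ℤ_88 = {1, 3, 5, 7, 9, 13, 15, 17, 19, 21, 23, 25, 27, 29, 31, 35, 37, 39, 41, 43, 45, 47, 49, 51, 53, 57, 59, 61, 63, 65, 67, 69, 71, 73, 75, 79, 81, 83, 85, 87}


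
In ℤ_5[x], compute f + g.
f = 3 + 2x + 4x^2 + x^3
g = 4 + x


Add coefficients mod 5:
x^0: 3 + 4 = 2 (mod 5)
x^1: 2 + 1 = 3 (mod 5)
x^2: 4 + 0 = 4 (mod 5)
x^3: 1 + 0 = 1 (mod 5)
Result: 2 + 3x + 4x^2 + x^3

f + g = 2 + 3x + 4x^2 + x^3


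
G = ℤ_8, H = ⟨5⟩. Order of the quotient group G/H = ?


|⟨5⟩| = n / gcd(5, 8) = 8 / 1 = 8
H is normal (ℤ_8 is abelian).
|G/H| = |G| / |H| = 8 / 8 = 1

|G/H| = 1


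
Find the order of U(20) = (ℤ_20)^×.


U(n) is the group of units mod n; |U(n)| = φ(n)
|U(20)| = φ(20) = 8

|U(20) = (ℤ_20)^×| = 8


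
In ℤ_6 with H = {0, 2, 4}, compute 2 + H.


2 + H = {2 + h (mod 6) : h ∈ H}
2+0=2, 2+2=4, 2+4=0
2 + H = {0, 2, 4} = 0 + H

2 + H = {0, 2, 4}


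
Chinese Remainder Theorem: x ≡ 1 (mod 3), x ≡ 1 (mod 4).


m₁ = 3, m₂ = 4, gcd = 1, so CRT applies. M = m₁·m₂ = 12
Let M₁ = M/m₁ = 4, M₂ = M/m₂ = 3
Find y₁ ≡ M₁⁻¹ (mod m₁): 4⁻¹ ≡ 1 (mod 3)
Find y₂ ≡ M₂⁻¹ (mod m₂): 3⁻¹ ≡ 3 (mod 4)
x = a₁·M₁·y₁ + a₂·M₂·y₂ = 1·4·1 + 1·3·3 = 13
Reduce mod 12: x ≡ 1
Check: 1 mod 3 = 1 ✓, 1 mod 4 = 1 ✓

x ≡ 1 (mod 12)


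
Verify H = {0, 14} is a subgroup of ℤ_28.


Subgroup test for H = {0, 14} in (ℤ_28, +):
(1) 0 ∈ H? Yes
(2) Closure: for all a,b ∈ H, (a+b) mod 28 ∈ H? Yes
(3) Inverses: for all a ∈ H, -a mod 28 ∈ H? Yes

Yes, H is a subgroup of ℤ_28


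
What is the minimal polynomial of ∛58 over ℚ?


∛58 satisfies x³ - 58 = 0, irreducible over ℚ (no rational root; 58 is not a perfect cube)

Minimal polynomial: x³ - 58


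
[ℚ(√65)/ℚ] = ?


√65 has minimal polynomial x² - 65 (irreducible over ℚ since 65 is squarefree)

[ℚ(√65)/ℚ] = 2


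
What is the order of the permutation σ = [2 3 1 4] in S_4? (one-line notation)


Cycle decomposition: (1 2 3)
Cycle lengths: 3
Order = lcm(3) = 3

ord(σ) = 3


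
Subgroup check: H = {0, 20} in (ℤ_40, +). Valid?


Subgroup test for H = {0, 20} in (ℤ_40, +):
(1) 0 ∈ H? Yes
(2) Closure: for all a,b ∈ H, (a+b) mod 40 ∈ H? Yes
(3) Inverses: for all a ∈ H, -a mod 40 ∈ H? Yes

Yes, H is a subgroup of ℤ_40


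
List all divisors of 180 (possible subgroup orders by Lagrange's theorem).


Lagrange's theorem: |H| divides |G|
|G| = 180
Divisors of 180: 1, 2, 3, 4, 5, 6, 9, 10, 12, 15, 18, 20, 30, 36, 45, 60, 90, 180

Possible subgroup orders: {1, 2, 3, 4, 5, 6, 9, 10, 12, 15, 18, 20, 30, 36, 45, 60, 90, 180}
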